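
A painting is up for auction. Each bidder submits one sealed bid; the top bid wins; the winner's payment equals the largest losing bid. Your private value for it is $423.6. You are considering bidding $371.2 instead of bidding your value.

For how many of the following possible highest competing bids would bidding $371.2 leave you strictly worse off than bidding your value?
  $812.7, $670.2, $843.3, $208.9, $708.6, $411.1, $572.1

1

The deviation hurts exactly when the highest competing bid lies strictly between $371.2 and $423.6 — underbidding then forfeits a profitable win.
$812.7: above both → same outcome either way.
$670.2: above both → same outcome either way.
$843.3: above both → same outcome either way.
$208.9: below both → same outcome either way.
$708.6: above both → same outcome either way.
$411.1: inside the interval → strictly worse (loss $12.5).
$572.1: above both → same outcome either way.
Count: 1.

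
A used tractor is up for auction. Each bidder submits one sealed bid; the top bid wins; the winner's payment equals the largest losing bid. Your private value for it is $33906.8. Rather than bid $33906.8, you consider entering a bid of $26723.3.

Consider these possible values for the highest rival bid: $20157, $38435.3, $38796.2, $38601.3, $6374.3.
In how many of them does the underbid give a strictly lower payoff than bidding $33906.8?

0

The deviation hurts exactly when the highest competing bid lies strictly between $26723.3 and $33906.8 — underbidding then forfeits a profitable win.
$20157: below both → same outcome either way.
$38435.3: above both → same outcome either way.
$38796.2: above both → same outcome either way.
$38601.3: above both → same outcome either way.
$6374.3: below both → same outcome either way.
Count: 0.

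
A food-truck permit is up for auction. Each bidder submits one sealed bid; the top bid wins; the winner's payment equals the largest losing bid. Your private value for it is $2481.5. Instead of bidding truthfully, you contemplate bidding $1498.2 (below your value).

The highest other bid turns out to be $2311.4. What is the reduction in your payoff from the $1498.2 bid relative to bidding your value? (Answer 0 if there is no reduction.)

$170.1

Bidding your value $2481.5: you win (since $2481.5 > $2311.4) and pay $2311.4. Payoff $170.1.
Bidding $1498.2: you lose. Payoff $0.
The competing bid $2311.4 lies between your shaded bid and your value, so underbidding forfeits an item you could have won at a profitable price.
Loss from deviating = $170.1 − ($0) = $170.1.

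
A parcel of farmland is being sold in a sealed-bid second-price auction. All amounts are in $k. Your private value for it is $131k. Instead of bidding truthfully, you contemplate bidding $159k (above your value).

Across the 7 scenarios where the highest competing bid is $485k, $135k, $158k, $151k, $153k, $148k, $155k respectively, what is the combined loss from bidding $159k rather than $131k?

The deviation costs you only when the competing bid falls strictly between $131k and $159k; elsewhere both bids give the same outcome.
$485k: outcomes coincide → loss $0k.
$135k: truthful payoff $0k, deviation payoff −$4k → loss $4k.
$158k: truthful payoff $0k, deviation payoff −$27k → loss $27k.
$151k: truthful payoff $0k, deviation payoff −$20k → loss $20k.
$153k: truthful payoff $0k, deviation payoff −$22k → loss $22k.
$148k: truthful payoff $0k, deviation payoff −$17k → loss $17k.
$155k: truthful payoff $0k, deviation payoff −$24k → loss $24k.
Total loss = $4k + $27k + $20k + $22k + $17k + $24k = $114k.
In a second-price auction your bid sets only whether you win, not what you pay, so bidding your true value is weakly dominant.

$114k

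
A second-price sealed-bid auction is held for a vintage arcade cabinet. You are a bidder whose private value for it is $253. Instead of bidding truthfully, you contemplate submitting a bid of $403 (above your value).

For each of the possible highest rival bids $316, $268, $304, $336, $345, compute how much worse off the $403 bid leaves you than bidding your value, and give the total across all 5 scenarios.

$304

The deviation costs you only when the competing bid falls strictly between $253 and $403; elsewhere both bids give the same outcome.
$316: truthful payoff $0, deviation payoff −$63 → loss $63.
$268: truthful payoff $0, deviation payoff −$15 → loss $15.
$304: truthful payoff $0, deviation payoff −$51 → loss $51.
$336: truthful payoff $0, deviation payoff −$83 → loss $83.
$345: truthful payoff $0, deviation payoff −$92 → loss $92.
Total loss = $63 + $15 + $51 + $83 + $92 = $304.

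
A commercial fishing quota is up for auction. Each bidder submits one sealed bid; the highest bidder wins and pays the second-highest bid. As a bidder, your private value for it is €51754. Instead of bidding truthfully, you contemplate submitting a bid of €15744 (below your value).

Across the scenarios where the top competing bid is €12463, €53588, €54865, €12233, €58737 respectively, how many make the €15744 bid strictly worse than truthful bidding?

0

The deviation hurts exactly when the highest competing bid lies strictly between €15744 and €51754 — underbidding then forfeits a profitable win.
€12463: below both → same outcome either way.
€53588: above both → same outcome either way.
€54865: above both → same outcome either way.
€12233: below both → same outcome either way.
€58737: above both → same outcome either way.
Count: 0.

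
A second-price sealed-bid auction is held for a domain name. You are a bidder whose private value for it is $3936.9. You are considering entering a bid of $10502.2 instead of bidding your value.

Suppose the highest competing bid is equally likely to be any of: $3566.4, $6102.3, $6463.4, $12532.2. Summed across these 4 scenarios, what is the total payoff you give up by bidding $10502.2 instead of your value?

The deviation costs you only when the competing bid falls strictly between $3936.9 and $10502.2; elsewhere both bids give the same outcome.
$3566.4: outcomes coincide → loss $0.
$6102.3: truthful payoff $0, deviation payoff −$2165.4 → loss $2165.4.
$6463.4: truthful payoff $0, deviation payoff −$2526.5 → loss $2526.5.
$12532.2: outcomes coincide → loss $0.
Total loss = $2165.4 + $2526.5 = $4691.9.

$4691.9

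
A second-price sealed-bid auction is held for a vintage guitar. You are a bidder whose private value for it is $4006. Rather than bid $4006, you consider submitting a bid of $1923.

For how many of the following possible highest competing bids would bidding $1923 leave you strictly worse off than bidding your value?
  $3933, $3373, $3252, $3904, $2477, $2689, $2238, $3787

The deviation hurts exactly when the highest competing bid lies strictly between $1923 and $4006 — underbidding then forfeits a profitable win.
$3933: inside the interval → strictly worse (loss $73).
$3373: inside the interval → strictly worse (loss $633).
$3252: inside the interval → strictly worse (loss $754).
$3904: inside the interval → strictly worse (loss $102).
$2477: inside the interval → strictly worse (loss $1529).
$2689: inside the interval → strictly worse (loss $1317).
$2238: inside the interval → strictly worse (loss $1768).
$3787: inside the interval → strictly worse (loss $219).
Count: 8.

8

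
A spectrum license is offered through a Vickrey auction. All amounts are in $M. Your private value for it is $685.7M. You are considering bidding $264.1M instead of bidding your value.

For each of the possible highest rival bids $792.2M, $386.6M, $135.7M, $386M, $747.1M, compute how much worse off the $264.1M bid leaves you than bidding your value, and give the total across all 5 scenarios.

$598.8M

The deviation costs you only when the competing bid falls strictly between $264.1M and $685.7M; elsewhere both bids give the same outcome.
$792.2M: outcomes coincide → loss $0M.
$386.6M: truthful payoff $299.1M, deviation payoff $0M → loss $299.1M.
$135.7M: outcomes coincide → loss $0M.
$386M: truthful payoff $299.7M, deviation payoff $0M → loss $299.7M.
$747.1M: outcomes coincide → loss $0M.
Total loss = $299.1M + $299.7M = $598.8M.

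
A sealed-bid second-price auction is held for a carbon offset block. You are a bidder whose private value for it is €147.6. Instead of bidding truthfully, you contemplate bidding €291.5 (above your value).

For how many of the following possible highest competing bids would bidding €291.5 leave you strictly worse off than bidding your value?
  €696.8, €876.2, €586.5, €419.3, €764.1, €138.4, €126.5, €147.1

The deviation hurts exactly when the highest competing bid lies strictly between €147.6 and €291.5 — overbidding then wins at a price above your value.
€696.8: above both → same outcome either way.
€876.2: above both → same outcome either way.
€586.5: above both → same outcome either way.
€419.3: above both → same outcome either way.
€764.1: above both → same outcome either way.
€138.4: below both → same outcome either way.
€126.5: below both → same outcome either way.
€147.1: below both → same outcome either way.
Count: 0.

0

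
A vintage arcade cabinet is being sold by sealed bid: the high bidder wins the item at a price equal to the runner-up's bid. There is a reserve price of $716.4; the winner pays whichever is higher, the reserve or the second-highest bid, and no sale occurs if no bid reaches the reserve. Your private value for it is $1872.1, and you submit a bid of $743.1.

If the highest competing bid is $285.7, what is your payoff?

$1155.7

Your bid $743.1 is the highest and exceeds the reserve.
Price = max(second-highest bid, reserve) = max($285.7, $716.4) = $716.4.
Payoff = $1872.1 − $716.4 = $1155.7.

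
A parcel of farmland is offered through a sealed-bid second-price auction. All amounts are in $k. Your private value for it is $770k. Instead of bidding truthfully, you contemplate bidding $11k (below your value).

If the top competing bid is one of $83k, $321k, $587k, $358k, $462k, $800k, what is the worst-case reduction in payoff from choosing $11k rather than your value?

$83k: truthful gives $687k, deviation gives $0k → loss $687k.
$321k: truthful gives $449k, deviation gives $0k → loss $449k.
$587k: truthful gives $183k, deviation gives $0k → loss $183k.
$358k: truthful gives $412k, deviation gives $0k → loss $412k.
$462k: truthful gives $308k, deviation gives $0k → loss $308k.
$800k: same outcome either way → loss $0k.
Maximum loss: $687k.

$687k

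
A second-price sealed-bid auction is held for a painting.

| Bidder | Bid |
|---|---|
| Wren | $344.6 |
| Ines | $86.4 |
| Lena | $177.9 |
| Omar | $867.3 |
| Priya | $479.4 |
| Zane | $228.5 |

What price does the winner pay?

$479.4

Highest bid: Omar at $867.3, so Omar wins.
Second-highest bid: Priya at $479.4 — that is the price the winner pays.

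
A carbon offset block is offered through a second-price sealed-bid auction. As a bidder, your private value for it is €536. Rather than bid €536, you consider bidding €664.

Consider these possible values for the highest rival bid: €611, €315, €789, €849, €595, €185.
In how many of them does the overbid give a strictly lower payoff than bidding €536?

The deviation hurts exactly when the highest competing bid lies strictly between €536 and €664 — overbidding then wins at a price above your value.
€611: inside the interval → strictly worse (loss €75).
€315: below both → same outcome either way.
€789: above both → same outcome either way.
€849: above both → same outcome either way.
€595: inside the interval → strictly worse (loss €59).
€185: below both → same outcome either way.
Count: 2.

2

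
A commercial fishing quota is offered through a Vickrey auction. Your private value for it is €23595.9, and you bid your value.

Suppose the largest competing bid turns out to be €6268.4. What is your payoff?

€17327.5

Your bid €23595.9 exceeds the highest competing bid €6268.4, so you win.
In a second-price auction the winner pays the second-highest bid, €6268.4.
Payoff = value − price = €23595.9 − €6268.4 = €17327.5.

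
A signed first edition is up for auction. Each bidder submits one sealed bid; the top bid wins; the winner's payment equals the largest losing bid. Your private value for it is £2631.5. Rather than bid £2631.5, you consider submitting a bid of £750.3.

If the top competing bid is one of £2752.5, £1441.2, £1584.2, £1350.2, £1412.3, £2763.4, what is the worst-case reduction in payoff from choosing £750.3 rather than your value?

£2752.5: same outcome either way → loss £0.
£1441.2: truthful gives £1190.3, deviation gives £0 → loss £1190.3.
£1584.2: truthful gives £1047.3, deviation gives £0 → loss £1047.3.
£1350.2: truthful gives £1281.3, deviation gives £0 → loss £1281.3.
£1412.3: truthful gives £1219.2, deviation gives £0 → loss £1219.2.
£2763.4: same outcome either way → loss £0.
Maximum loss: £1281.3.

£1281.3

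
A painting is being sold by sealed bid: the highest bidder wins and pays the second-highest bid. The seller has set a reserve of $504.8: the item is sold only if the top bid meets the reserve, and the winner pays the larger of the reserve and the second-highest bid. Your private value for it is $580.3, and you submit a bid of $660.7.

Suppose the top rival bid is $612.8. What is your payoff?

Your bid $660.7 is the highest and exceeds the reserve.
Price = max(second-highest bid, reserve) = max($612.8, $504.8) = $612.8.
Payoff = $580.3 − $612.8 = −$32.5.

−$32.5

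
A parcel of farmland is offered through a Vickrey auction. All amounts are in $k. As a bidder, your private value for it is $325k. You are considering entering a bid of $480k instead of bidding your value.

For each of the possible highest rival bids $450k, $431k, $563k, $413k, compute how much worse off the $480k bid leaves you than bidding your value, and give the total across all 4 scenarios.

The deviation costs you only when the competing bid falls strictly between $325k and $480k; elsewhere both bids give the same outcome.
$450k: truthful payoff $0k, deviation payoff −$125k → loss $125k.
$431k: truthful payoff $0k, deviation payoff −$106k → loss $106k.
$563k: outcomes coincide → loss $0k.
$413k: truthful payoff $0k, deviation payoff −$88k → loss $88k.
Total loss = $125k + $106k + $88k = $319k.
In a second-price auction your bid sets only whether you win, not what you pay, so bidding your true value is weakly dominant.

$319k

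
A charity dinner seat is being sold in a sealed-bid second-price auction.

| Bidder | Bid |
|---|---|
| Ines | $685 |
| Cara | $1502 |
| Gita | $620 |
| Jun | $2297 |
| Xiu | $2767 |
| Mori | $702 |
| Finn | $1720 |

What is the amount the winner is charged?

$2297

Highest bid: Xiu at $2767, so Xiu wins.
Second-highest bid: Jun at $2297 — that is the price the winner pays.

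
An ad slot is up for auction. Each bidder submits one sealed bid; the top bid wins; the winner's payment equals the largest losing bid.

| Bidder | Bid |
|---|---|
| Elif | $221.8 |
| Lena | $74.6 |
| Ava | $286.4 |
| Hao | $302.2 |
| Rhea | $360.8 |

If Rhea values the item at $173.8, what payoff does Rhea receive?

Highest bid: Rhea at $360.8, so Rhea wins.
Second-highest bid: Hao at $302.2 — that is the price the winner pays.
Rhea's payoff = value − price = $173.8 − $302.2 = −$128.4.

−$128.4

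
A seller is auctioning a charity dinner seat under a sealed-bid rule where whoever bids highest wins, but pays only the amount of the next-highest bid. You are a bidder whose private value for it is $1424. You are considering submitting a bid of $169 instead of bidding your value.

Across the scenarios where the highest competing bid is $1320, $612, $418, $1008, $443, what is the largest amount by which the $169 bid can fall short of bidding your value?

$1320: truthful gives $104, deviation gives $0 → loss $104.
$612: truthful gives $812, deviation gives $0 → loss $812.
$418: truthful gives $1006, deviation gives $0 → loss $1006.
$1008: truthful gives $416, deviation gives $0 → loss $416.
$443: truthful gives $981, deviation gives $0 → loss $981.
Maximum loss: $1006.

$1006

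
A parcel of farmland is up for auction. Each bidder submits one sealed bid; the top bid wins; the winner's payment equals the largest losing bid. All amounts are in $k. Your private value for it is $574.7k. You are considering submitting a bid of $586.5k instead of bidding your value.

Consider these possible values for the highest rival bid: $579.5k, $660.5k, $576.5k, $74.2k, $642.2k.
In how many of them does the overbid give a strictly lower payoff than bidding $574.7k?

The deviation hurts exactly when the highest competing bid lies strictly between $574.7k and $586.5k — overbidding then wins at a price above your value.
$579.5k: inside the interval → strictly worse (loss $4.8k).
$660.5k: above both → same outcome either way.
$576.5k: inside the interval → strictly worse (loss $1.8k).
$74.2k: below both → same outcome either way.
$642.2k: above both → same outcome either way.
Count: 2.

2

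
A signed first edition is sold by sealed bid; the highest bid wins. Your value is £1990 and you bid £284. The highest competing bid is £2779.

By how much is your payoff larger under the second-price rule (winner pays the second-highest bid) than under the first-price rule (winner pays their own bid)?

£0

Your bid £284 is below £2779, so you lose under either rule.
Payoff is £0 in both cases; difference = £0.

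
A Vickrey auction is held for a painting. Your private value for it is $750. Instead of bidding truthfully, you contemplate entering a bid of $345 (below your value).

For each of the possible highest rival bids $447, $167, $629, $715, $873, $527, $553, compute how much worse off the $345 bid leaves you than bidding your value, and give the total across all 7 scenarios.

$879

The deviation costs you only when the competing bid falls strictly between $345 and $750; elsewhere both bids give the same outcome.
$447: truthful payoff $303, deviation payoff $0 → loss $303.
$167: outcomes coincide → loss $0.
$629: truthful payoff $121, deviation payoff $0 → loss $121.
$715: truthful payoff $35, deviation payoff $0 → loss $35.
$873: outcomes coincide → loss $0.
$527: truthful payoff $223, deviation payoff $0 → loss $223.
$553: truthful payoff $197, deviation payoff $0 → loss $197.
Total loss = $303 + $121 + $35 + $223 + $197 = $879.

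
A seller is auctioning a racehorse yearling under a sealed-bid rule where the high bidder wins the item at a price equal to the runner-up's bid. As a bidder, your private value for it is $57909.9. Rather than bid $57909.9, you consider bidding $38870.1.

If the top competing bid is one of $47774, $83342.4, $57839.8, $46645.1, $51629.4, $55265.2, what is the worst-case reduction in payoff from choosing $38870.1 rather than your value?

$47774: truthful gives $10135.9, deviation gives $0 → loss $10135.9.
$83342.4: same outcome either way → loss $0.
$57839.8: truthful gives $70.1, deviation gives $0 → loss $70.1.
$46645.1: truthful gives $11264.8, deviation gives $0 → loss $11264.8.
$51629.4: truthful gives $6280.5, deviation gives $0 → loss $6280.5.
$55265.2: truthful gives $2644.7, deviation gives $0 → loss $2644.7.
Maximum loss: $11264.8.

$11264.8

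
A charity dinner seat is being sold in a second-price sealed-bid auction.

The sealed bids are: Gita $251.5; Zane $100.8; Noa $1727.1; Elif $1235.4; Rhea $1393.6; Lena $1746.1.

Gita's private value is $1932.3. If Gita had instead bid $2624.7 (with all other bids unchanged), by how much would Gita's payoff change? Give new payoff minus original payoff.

The highest bid among the other bidders is $1746.1; Gita's bid doesn't change that.
Original bid $251.5: Gita is not highest (top rival bid is $1746.1); payoff $0.
Alternative bid $2624.7: Gita is highest, pays the top rival bid $1746.1; payoff $1932.3 − $1746.1 = $186.2.
Change in payoff = $186.2 − ($0) = $186.2.

$186.2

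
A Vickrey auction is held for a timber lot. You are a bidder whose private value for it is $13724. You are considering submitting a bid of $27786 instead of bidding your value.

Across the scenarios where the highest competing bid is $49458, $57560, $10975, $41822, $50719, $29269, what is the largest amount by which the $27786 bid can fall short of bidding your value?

$49458: same outcome either way → loss $0.
$57560: same outcome either way → loss $0.
$10975: same outcome either way → loss $0.
$41822: same outcome either way → loss $0.
$50719: same outcome either way → loss $0.
$29269: same outcome either way → loss $0.
Maximum loss: $0.

$0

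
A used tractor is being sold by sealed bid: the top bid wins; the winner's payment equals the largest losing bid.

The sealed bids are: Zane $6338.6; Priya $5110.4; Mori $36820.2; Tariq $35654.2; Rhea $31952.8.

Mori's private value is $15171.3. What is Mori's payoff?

−$20482.9

Highest bid: Mori at $36820.2, so Mori wins.
Second-highest bid: Tariq at $35654.2 — that is the price the winner pays.
Mori's payoff = value − price = $15171.3 − $35654.2 = −$20482.9.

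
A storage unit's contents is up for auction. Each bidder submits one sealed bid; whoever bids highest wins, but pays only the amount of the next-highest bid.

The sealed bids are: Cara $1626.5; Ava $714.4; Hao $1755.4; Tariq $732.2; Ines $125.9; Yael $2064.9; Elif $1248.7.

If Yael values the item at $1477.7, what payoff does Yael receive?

−$277.7

Highest bid: Yael at $2064.9, so Yael wins.
Second-highest bid: Hao at $1755.4 — that is the price the winner pays.
Yael's payoff = value − price = $1477.7 − $1755.4 = −$277.7.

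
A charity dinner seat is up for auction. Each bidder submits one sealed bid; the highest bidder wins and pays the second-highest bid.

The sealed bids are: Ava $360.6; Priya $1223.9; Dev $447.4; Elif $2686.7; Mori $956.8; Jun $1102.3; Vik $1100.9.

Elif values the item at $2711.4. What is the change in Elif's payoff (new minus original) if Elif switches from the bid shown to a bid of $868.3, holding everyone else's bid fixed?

−$1487.5

The highest bid among the other bidders is $1223.9; Elif's bid doesn't change that.
Original bid $2686.7: Elif is highest, pays the top rival bid $1223.9; payoff $2711.4 − $1223.9 = $1487.5.
Alternative bid $868.3: Elif is not highest (top rival bid is $1223.9); payoff $0.
Change in payoff = $0 − ($1487.5) = −$1487.5.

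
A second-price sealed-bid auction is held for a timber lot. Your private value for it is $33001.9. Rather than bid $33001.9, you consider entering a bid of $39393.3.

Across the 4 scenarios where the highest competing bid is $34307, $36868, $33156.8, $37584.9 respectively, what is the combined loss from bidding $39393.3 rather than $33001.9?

The deviation costs you only when the competing bid falls strictly between $33001.9 and $39393.3; elsewhere both bids give the same outcome.
$34307: truthful payoff $0, deviation payoff −$1305.1 → loss $1305.1.
$36868: truthful payoff $0, deviation payoff −$3866.1 → loss $3866.1.
$33156.8: truthful payoff $0, deviation payoff −$154.9 → loss $154.9.
$37584.9: truthful payoff $0, deviation payoff −$4583 → loss $4583.
Total loss = $1305.1 + $3866.1 + $154.9 + $4583 = $9909.1.

$9909.1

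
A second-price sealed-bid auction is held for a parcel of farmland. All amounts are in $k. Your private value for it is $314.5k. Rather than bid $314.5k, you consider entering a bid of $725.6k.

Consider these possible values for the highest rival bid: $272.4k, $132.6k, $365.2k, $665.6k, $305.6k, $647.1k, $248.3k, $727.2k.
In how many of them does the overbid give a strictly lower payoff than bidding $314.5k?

3

The deviation hurts exactly when the highest competing bid lies strictly between $314.5k and $725.6k — overbidding then wins at a price above your value.
$272.4k: below both → same outcome either way.
$132.6k: below both → same outcome either way.
$365.2k: inside the interval → strictly worse (loss $50.7k).
$665.6k: inside the interval → strictly worse (loss $351.1k).
$305.6k: below both → same outcome either way.
$647.1k: inside the interval → strictly worse (loss $332.6k).
$248.3k: below both → same outcome either way.
$727.2k: above both → same outcome either way.
Count: 3.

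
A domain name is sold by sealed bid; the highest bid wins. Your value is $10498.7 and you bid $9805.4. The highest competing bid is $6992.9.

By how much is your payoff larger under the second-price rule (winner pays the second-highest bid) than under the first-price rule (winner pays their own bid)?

You have the highest bid, so you win under either rule.
Second-price: pay $6992.9 → payoff $3505.8.
First-price: pay your own bid $9805.4 → payoff $693.3.
Difference = $3505.8 − ($693.3) = $2812.5.

$2812.5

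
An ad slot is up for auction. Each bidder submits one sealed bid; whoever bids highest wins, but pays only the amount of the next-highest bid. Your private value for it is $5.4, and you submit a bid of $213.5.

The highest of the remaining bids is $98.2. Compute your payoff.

Your bid $213.5 exceeds the highest competing bid $98.2, so you win.
In a second-price auction the winner pays the second-highest bid, $98.2.
Payoff = value − price = $5.4 − $98.2 = −$92.8.

−$92.8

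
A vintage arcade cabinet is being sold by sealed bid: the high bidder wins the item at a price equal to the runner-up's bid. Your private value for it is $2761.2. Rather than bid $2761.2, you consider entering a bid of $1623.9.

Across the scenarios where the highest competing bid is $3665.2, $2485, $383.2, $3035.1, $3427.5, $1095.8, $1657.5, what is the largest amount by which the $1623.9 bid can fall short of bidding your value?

$3665.2: same outcome either way → loss $0.
$2485: truthful gives $276.2, deviation gives $0 → loss $276.2.
$383.2: same outcome either way → loss $0.
$3035.1: same outcome either way → loss $0.
$3427.5: same outcome either way → loss $0.
$1095.8: same outcome either way → loss $0.
$1657.5: truthful gives $1103.7, deviation gives $0 → loss $1103.7.
Maximum loss: $1103.7.

$1103.7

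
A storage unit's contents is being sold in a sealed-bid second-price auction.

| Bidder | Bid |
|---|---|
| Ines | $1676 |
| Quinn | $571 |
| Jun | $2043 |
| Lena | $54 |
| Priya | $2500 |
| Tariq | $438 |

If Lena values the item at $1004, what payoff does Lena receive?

$0

Highest bid: Priya at $2500, so Priya wins.
Second-highest bid: Jun at $2043 — that is the price the winner pays.
Lena did not win, so Lena pays nothing and receives nothing: payoff $0.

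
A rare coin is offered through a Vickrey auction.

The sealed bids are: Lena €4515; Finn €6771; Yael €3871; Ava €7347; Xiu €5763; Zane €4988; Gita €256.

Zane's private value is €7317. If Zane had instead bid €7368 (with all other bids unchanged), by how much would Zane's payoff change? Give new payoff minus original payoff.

−€30

The highest bid among the other bidders is €7347; Zane's bid doesn't change that.
Original bid €4988: Zane is not highest (top rival bid is €7347); payoff €0.
Alternative bid €7368: Zane is highest, pays the top rival bid €7347; payoff €7317 − €7347 = −€30.
Change in payoff = −€30 − (€0) = −€30.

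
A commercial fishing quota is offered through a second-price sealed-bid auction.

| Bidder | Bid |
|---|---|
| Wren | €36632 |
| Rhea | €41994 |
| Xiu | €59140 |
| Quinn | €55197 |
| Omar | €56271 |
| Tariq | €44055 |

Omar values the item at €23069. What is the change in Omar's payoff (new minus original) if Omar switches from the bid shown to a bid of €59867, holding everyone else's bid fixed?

The highest bid among the other bidders is €59140; Omar's bid doesn't change that.
Original bid €56271: Omar is not highest (top rival bid is €59140); payoff €0.
Alternative bid €59867: Omar is highest, pays the top rival bid €59140; payoff €23069 − €59140 = −€36071.
Change in payoff = −€36071 − (€0) = −€36071.

−€36071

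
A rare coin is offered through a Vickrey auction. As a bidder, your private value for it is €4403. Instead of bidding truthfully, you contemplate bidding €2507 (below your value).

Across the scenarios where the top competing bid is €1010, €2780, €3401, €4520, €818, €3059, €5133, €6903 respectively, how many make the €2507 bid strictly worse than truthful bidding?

3

The deviation hurts exactly when the highest competing bid lies strictly between €2507 and €4403 — underbidding then forfeits a profitable win.
€1010: below both → same outcome either way.
€2780: inside the interval → strictly worse (loss €1623).
€3401: inside the interval → strictly worse (loss €1002).
€4520: above both → same outcome either way.
€818: below both → same outcome either way.
€3059: inside the interval → strictly worse (loss €1344).
€5133: above both → same outcome either way.
€6903: above both → same outcome either way.
Count: 3.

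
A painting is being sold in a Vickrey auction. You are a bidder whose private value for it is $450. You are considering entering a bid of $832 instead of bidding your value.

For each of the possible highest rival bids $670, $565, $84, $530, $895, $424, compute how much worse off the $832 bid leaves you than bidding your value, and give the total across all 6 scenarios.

$415

The deviation costs you only when the competing bid falls strictly between $450 and $832; elsewhere both bids give the same outcome.
$670: truthful payoff $0, deviation payoff −$220 → loss $220.
$565: truthful payoff $0, deviation payoff −$115 → loss $115.
$84: outcomes coincide → loss $0.
$530: truthful payoff $0, deviation payoff −$80 → loss $80.
$895: outcomes coincide → loss $0.
$424: outcomes coincide → loss $0.
Total loss = $220 + $115 + $80 = $415.
Because the price is fixed by the runner-up's bid, deviating from your value can only change a good outcome into a bad one — never the reverse.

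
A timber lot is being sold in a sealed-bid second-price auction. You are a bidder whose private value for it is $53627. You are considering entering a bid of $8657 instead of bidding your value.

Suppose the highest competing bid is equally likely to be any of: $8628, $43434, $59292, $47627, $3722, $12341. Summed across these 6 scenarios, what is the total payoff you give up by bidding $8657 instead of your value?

$57479

The deviation costs you only when the competing bid falls strictly between $8657 and $53627; elsewhere both bids give the same outcome.
$8628: outcomes coincide → loss $0.
$43434: truthful payoff $10193, deviation payoff $0 → loss $10193.
$59292: outcomes coincide → loss $0.
$47627: truthful payoff $6000, deviation payoff $0 → loss $6000.
$3722: outcomes coincide → loss $0.
$12341: truthful payoff $41286, deviation payoff $0 → loss $41286.
Total loss = $10193 + $6000 + $41286 = $57479.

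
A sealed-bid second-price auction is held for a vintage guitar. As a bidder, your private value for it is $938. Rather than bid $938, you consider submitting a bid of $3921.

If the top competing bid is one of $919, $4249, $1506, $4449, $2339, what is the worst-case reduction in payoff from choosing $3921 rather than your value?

$919: same outcome either way → loss $0.
$4249: same outcome either way → loss $0.
$1506: truthful gives $0, deviation gives −$568 → loss $568.
$4449: same outcome either way → loss $0.
$2339: truthful gives $0, deviation gives −$1401 → loss $1401.
Maximum loss: $1401.

$1401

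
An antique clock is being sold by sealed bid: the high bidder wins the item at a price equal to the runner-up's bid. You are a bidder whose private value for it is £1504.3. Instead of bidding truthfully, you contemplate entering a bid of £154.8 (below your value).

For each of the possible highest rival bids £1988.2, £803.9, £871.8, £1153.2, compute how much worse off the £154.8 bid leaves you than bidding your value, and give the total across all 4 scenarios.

£1684

The deviation costs you only when the competing bid falls strictly between £154.8 and £1504.3; elsewhere both bids give the same outcome.
£1988.2: outcomes coincide → loss £0.
£803.9: truthful payoff £700.4, deviation payoff £0 → loss £700.4.
£871.8: truthful payoff £632.5, deviation payoff £0 → loss £632.5.
£1153.2: truthful payoff £351.1, deviation payoff £0 → loss £351.1.
Total loss = £700.4 + £632.5 + £351.1 = £1684.
Because the price is fixed by the runner-up's bid, deviating from your value can only change a good outcome into a bad one — never the reverse.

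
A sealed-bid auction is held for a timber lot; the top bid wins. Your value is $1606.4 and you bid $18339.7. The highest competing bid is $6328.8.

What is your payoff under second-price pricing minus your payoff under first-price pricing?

$12010.9

You have the highest bid, so you win under either rule.
Second-price: pay $6328.8 → payoff −$4722.4.
First-price: pay your own bid $18339.7 → payoff −$16733.3.
Difference = −$4722.4 − (−$16733.3) = $12010.9.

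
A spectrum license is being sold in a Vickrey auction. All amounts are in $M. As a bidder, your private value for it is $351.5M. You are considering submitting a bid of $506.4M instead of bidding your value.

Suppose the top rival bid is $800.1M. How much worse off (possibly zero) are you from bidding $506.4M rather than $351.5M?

$0M

Bidding your value $351.5M: you lose (since $351.5M < $800.1M). Payoff $0M.
Bidding $506.4M: you lose. Payoff $0M.
Difference = $0M − $0M = $0M; both bids lead to the same outcome because the competing bid is above both your value and your alternative bid.
Because the price is fixed by the runner-up's bid, deviating from your value can only change a good outcome into a bad one — never the reverse.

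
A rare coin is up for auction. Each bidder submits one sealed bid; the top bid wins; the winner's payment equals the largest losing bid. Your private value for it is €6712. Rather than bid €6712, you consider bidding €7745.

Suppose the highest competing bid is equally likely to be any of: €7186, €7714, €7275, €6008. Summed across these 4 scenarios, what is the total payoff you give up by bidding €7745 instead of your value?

The deviation costs you only when the competing bid falls strictly between €6712 and €7745; elsewhere both bids give the same outcome.
€7186: truthful payoff €0, deviation payoff −€474 → loss €474.
€7714: truthful payoff €0, deviation payoff −€1002 → loss €1002.
€7275: truthful payoff €0, deviation payoff −€563 → loss €563.
€6008: outcomes coincide → loss €0.
Total loss = €474 + €1002 + €563 = €2039.
In a second-price auction your bid sets only whether you win, not what you pay, so bidding your true value is weakly dominant.

€2039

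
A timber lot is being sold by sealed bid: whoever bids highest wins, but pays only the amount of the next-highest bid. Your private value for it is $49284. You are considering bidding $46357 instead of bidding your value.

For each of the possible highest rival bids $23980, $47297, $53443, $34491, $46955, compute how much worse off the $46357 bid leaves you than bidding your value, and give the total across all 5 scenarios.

$4316

The deviation costs you only when the competing bid falls strictly between $46357 and $49284; elsewhere both bids give the same outcome.
$23980: outcomes coincide → loss $0.
$47297: truthful payoff $1987, deviation payoff $0 → loss $1987.
$53443: outcomes coincide → loss $0.
$34491: outcomes coincide → loss $0.
$46955: truthful payoff $2329, deviation payoff $0 → loss $2329.
Total loss = $1987 + $2329 = $4316.
Truthful bidding weakly dominates here: raising your bid can only win items priced above your value, and lowering it can only forfeit items priced below.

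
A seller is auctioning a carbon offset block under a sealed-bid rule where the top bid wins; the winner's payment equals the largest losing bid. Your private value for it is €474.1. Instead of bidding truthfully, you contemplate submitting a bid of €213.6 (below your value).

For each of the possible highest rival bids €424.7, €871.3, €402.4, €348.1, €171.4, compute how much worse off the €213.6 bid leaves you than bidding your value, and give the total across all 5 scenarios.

€247.1

The deviation costs you only when the competing bid falls strictly between €213.6 and €474.1; elsewhere both bids give the same outcome.
€424.7: truthful payoff €49.4, deviation payoff €0 → loss €49.4.
€871.3: outcomes coincide → loss €0.
€402.4: truthful payoff €71.7, deviation payoff €0 → loss €71.7.
€348.1: truthful payoff €126, deviation payoff €0 → loss €126.
€171.4: outcomes coincide → loss €0.
Total loss = €49.4 + €71.7 + €126 = €247.1.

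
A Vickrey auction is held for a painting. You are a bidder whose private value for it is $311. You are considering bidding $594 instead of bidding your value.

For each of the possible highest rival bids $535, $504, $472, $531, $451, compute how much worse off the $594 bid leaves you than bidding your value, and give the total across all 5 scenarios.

The deviation costs you only when the competing bid falls strictly between $311 and $594; elsewhere both bids give the same outcome.
$535: truthful payoff $0, deviation payoff −$224 → loss $224.
$504: truthful payoff $0, deviation payoff −$193 → loss $193.
$472: truthful payoff $0, deviation payoff −$161 → loss $161.
$531: truthful payoff $0, deviation payoff −$220 → loss $220.
$451: truthful payoff $0, deviation payoff −$140 → loss $140.
Total loss = $224 + $193 + $161 + $220 + $140 = $938.
Truthful bidding weakly dominates here: raising your bid can only win items priced above your value, and lowering it can only forfeit items priced below.

$938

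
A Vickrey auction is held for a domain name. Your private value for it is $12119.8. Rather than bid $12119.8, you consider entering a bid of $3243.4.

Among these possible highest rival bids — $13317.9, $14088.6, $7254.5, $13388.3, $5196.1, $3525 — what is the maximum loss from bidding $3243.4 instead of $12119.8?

$8594.8

$13317.9: same outcome either way → loss $0.
$14088.6: same outcome either way → loss $0.
$7254.5: truthful gives $4865.3, deviation gives $0 → loss $4865.3.
$13388.3: same outcome either way → loss $0.
$5196.1: truthful gives $6923.7, deviation gives $0 → loss $6923.7.
$3525: truthful gives $8594.8, deviation gives $0 → loss $8594.8.
Maximum loss: $8594.8.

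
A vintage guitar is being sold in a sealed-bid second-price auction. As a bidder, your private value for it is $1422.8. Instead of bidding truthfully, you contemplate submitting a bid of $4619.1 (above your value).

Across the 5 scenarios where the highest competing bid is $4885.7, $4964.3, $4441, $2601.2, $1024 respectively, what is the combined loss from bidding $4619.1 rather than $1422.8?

$4196.6

The deviation costs you only when the competing bid falls strictly between $1422.8 and $4619.1; elsewhere both bids give the same outcome.
$4885.7: outcomes coincide → loss $0.
$4964.3: outcomes coincide → loss $0.
$4441: truthful payoff $0, deviation payoff −$3018.2 → loss $3018.2.
$2601.2: truthful payoff $0, deviation payoff −$1178.4 → loss $1178.4.
$1024: outcomes coincide → loss $0.
Total loss = $3018.2 + $1178.4 = $4196.6.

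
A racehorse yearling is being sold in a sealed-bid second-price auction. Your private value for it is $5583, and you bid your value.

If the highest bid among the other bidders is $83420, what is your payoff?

$0

Your bid $5583 is below the highest competing bid $83420, so you lose.
A losing bidder pays nothing and receives nothing: payoff = $0.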